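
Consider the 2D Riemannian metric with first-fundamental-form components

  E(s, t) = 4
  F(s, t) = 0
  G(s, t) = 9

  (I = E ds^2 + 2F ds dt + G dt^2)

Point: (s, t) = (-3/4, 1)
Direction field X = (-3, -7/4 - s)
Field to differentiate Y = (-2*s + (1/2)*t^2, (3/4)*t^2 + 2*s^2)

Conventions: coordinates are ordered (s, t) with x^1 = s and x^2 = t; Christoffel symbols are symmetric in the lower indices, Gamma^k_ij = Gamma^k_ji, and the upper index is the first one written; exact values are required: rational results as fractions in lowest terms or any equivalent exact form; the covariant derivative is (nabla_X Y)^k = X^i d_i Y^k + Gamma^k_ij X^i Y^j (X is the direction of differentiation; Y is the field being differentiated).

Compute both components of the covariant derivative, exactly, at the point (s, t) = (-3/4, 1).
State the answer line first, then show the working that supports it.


Answer: (nabla_X Y)^s = 5, (nabla_X Y)^t = 15/2

E = 4, F = 0, G = 9 at the point
E_s = 0, E_t = 0, F_s = 0, F_t = 0, G_s = 0, G_t = 0
EG - F^2 = 36;  g^inv = (1/36) * [[9, 0], [0, 4]]
first-kind symbols [ij,l] = (1/2)(d_i g_jl + d_j g_il - d_l g_ij): [ss,s] = E_s/2 = 0, [ss,t] = F_s - E_t/2 = 0, [st,s] = E_t/2 = 0, [st,t] = G_s/2 = 0, [tt,s] = F_t - G_s/2 = 0, [tt,t] = G_t/2 = 0
Gamma^s_ij = (G*[ij,s] - F*[ij,t])/(EG - F^2), Gamma^t_ij = (E*[ij,t] - F*[ij,s])/(EG - F^2)
Gamma_sss = 0, Gamma_sst = 0, Gamma_stt = 0, Gamma_tss = 0, Gamma_tst = 0, Gamma_ttt = 0
X = (-3, -1), Y = (2, 15/8) at the point


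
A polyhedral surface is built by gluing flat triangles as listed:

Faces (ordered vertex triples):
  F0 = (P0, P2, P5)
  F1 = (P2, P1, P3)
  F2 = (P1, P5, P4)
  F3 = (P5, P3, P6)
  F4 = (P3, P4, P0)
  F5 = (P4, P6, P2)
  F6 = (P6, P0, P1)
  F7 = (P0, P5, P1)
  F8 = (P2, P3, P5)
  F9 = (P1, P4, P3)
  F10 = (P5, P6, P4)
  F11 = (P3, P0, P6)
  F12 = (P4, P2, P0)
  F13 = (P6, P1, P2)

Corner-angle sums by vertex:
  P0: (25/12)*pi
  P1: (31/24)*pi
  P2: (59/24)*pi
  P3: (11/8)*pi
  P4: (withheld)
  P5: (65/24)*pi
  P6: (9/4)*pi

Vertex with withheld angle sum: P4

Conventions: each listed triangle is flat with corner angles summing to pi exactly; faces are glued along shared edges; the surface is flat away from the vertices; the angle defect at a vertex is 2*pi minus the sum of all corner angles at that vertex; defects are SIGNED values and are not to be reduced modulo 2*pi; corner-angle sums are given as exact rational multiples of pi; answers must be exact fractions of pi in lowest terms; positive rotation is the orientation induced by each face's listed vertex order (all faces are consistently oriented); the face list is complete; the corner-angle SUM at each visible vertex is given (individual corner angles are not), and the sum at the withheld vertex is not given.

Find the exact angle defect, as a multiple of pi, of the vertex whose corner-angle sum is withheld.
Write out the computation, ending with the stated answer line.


V = 7, E = 21, F = 14; chi = V - E + F = 0
Gauss-Bonnet: total defect = 2*pi*chi = 0; visible defects sum to -pi/6

Answer: defect(P4) = pi/6


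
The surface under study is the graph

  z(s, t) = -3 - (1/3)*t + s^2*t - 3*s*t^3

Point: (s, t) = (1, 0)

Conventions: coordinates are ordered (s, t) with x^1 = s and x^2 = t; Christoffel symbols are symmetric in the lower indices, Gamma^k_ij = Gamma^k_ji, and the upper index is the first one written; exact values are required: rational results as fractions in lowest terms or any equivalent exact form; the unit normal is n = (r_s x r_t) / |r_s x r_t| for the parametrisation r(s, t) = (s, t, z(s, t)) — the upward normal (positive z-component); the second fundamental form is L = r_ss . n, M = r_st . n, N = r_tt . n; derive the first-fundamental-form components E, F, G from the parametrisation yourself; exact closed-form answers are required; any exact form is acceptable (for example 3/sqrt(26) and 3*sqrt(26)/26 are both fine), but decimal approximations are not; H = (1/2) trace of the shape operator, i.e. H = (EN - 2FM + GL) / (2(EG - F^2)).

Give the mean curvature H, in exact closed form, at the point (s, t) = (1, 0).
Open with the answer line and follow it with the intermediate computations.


Answer: H = 0

z_s = 0, z_t = 2/3, z_ss = 0, z_st = 2, z_tt = 0
E = 1, F = 0, G = 13/9; answer radicand W^2 = 13/9
unnormalised second-form numerators: l = 0, m = 2, n = 0; L = l/sqrt(13/9), and similarly M = m/sqrt(W^2), N = n/sqrt(W^2)
H = (E*n - 2*F*m + G*l) / (2*(EG - F^2)*sqrt(W^2)); E*n - 2*F*m + G*l = 0, EG - F^2 = 13/9, so H = (0)/sqrt(13/9)


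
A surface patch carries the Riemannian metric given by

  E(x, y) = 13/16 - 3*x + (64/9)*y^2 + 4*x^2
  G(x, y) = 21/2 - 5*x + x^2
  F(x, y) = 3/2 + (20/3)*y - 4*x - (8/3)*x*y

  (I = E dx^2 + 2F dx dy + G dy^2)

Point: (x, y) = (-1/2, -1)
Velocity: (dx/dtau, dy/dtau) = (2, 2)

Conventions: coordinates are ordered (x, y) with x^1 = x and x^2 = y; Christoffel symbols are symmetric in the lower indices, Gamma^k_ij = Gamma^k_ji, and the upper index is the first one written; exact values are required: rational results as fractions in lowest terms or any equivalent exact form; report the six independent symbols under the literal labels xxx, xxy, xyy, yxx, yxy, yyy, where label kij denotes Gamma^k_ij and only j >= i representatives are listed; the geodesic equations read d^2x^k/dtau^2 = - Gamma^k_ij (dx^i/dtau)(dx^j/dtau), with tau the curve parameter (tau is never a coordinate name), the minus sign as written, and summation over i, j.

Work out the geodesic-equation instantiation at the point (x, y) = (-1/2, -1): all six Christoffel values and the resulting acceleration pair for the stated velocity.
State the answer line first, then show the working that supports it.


Answer: Gamma_xxx = -11736/67889, Gamma_xxy = -62048/67889, Gamma_xyy = 83952/67889, Gamma_yxx = 230560/611001, Gamma_yxy = -36444/67889, Gamma_yyy = 28512/67889; accelerations (d^2x/dtau^2, d^2y/dtau^2) = (207520/67889, 675296/611001)

E = 1501/144, F = -9/2, G = 53/4 at the point
E_x = -7, E_y = -128/9, F_x = -4/3, F_y = 8, G_x = -6, G_y = 0
EG - F^2 = 67889/576;  g^inv = (576/67889) * [[53/4, 9/2], [9/2, 1501/144]]
first-kind symbols [ij,l] = (1/2)(d_i g_jl + d_j g_il - d_l g_ij): [xx,x] = E_x/2 = -7/2, [xx,y] = F_x - E_y/2 = 52/9, [xy,x] = E_y/2 = -64/9, [xy,y] = G_x/2 = -3, [yy,x] = F_y - G_x/2 = 11, [yy,y] = G_y/2 = 0
Gamma^x_ij = (G*[ij,x] - F*[ij,y])/(EG - F^2), Gamma^y_ij = (E*[ij,y] - F*[ij,x])/(EG - F^2)
Gamma_xxx = -11736/67889, Gamma_xxy = -62048/67889, Gamma_xyy = 83952/67889, Gamma_yxx = 230560/611001, Gamma_yxy = -36444/67889, Gamma_yyy = 28512/67889
d^2x/dtau^2 = -(Gamma_xxx*(2)^2 + 2*Gamma_xxy*(2)*(2) + Gamma_xyy*(2)^2) = 207520/67889
d^2y/dtau^2 = -(Gamma_yxx*(2)^2 + 2*Gamma_yxy*(2)*(2) + Gamma_yyy*(2)^2) = 675296/611001


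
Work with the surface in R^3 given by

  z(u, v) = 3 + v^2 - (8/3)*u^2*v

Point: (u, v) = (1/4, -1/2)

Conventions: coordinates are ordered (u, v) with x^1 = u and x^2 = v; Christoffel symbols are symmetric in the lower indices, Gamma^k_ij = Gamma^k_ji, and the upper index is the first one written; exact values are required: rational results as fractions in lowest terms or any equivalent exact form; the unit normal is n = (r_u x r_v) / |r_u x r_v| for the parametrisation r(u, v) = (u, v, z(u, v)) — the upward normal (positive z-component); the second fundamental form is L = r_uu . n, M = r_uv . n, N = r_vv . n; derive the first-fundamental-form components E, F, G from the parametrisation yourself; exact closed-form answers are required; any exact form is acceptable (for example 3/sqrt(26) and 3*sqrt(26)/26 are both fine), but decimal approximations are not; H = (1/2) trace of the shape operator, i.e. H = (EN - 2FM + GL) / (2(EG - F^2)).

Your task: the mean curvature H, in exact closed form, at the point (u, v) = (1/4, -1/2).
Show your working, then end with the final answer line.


z_u = 2/3, z_v = -7/6, z_uu = 8/3, z_uv = -4/3, z_vv = 2
E = 13/9, F = -7/9, G = 85/36; answer radicand W^2 = 101/36
unnormalised second-form numerators: l = 8/3, m = -4/3, n = 2; L = l/sqrt(101/36), and similarly M = m/sqrt(W^2), N = n/sqrt(W^2)
H = (E*n - 2*F*m + G*l) / (2*(EG - F^2)*sqrt(W^2)); E*n - 2*F*m + G*l = 64/9, EG - F^2 = 101/36, so H = (128/101)/sqrt(101/36)

Answer: H = 768*sqrt(101)/10201


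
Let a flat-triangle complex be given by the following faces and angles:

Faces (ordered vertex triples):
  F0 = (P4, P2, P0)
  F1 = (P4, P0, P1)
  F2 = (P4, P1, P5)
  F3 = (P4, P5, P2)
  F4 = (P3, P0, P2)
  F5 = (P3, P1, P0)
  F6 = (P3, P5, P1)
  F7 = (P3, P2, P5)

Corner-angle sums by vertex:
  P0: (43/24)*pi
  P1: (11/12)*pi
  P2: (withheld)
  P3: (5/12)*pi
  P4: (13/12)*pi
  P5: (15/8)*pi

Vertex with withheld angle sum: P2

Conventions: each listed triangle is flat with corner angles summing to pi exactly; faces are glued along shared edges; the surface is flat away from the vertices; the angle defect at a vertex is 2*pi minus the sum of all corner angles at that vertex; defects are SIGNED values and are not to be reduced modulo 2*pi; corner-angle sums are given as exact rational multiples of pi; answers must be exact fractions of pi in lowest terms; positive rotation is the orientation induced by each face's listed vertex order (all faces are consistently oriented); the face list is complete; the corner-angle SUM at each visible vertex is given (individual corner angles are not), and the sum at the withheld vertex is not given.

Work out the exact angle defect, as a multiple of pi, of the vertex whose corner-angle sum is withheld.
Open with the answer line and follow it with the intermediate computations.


Answer: defect(P2) = pi/12

V = 6, E = 12, F = 8; chi = V - E + F = 2
Gauss-Bonnet: total defect = 2*pi*chi = 4*pi; visible defects sum to (47/12)*pi


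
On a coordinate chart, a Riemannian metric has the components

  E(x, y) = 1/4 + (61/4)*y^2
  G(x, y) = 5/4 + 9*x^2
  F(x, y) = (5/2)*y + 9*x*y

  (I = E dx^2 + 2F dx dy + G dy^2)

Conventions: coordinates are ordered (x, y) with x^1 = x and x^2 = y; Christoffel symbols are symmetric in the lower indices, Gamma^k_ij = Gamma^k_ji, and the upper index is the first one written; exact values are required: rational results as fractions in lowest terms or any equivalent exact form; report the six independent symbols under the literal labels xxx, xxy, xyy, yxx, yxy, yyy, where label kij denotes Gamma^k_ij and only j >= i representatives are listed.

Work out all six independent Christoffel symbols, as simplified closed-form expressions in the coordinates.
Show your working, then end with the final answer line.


E = 1/4 + (61/4)*y^2; F = (5/2)*y + 9*x*y; G = 5/4 + 9*x^2
Gamma^k_ij = (1/2) g^{kl} (d_i g_jl + d_j g_il - d_l g_ij), with g^inv = (1/(EG-F^2)) [[G, -F], [-F, E]]
first partials: E_x = 0, E_y = (61/2)*y, F_x = 9*y, F_y = 5/2 + 9*x, G_x = 18*x, G_y = 0
D = EG - F^2 = 5/16 + (205/16)*y^2 + (9/4)*x^2 - 45*x*y^2 + (225/4)*x^2*y^2
expanded: Gamma^x_xx = (G E_x - 2F F_x + F E_y)/(2D), Gamma^x_xy = (G E_y - F G_x)/(2D), Gamma^x_yy = (2G F_y - G G_x - F G_y)/(2D), Gamma^y_xx = (2E F_x - E E_y - F E_x)/(2D), Gamma^y_xy = (E G_x - F E_y)/(2D), Gamma^y_yy = (E G_y - 2F F_y + F G_x)/(2D); substitute and cancel common factors

Answer: Gamma_xxx = (900*x*y^2 + 250*y^2)/(900*x^2*y^2 + 36*x^2 - 720*x*y^2 + 205*y^2 + 5), Gamma_xxy = (900*x^2*y - 360*x*y + 305*y)/(900*x^2*y^2 + 36*x^2 - 720*x*y^2 + 205*y^2 + 5), Gamma_xyy = (360*x^2 + 50)/(900*x^2*y^2 + 36*x^2 - 720*x*y^2 + 205*y^2 + 5), Gamma_yxx = (-1525*y^3 - 25*y)/(900*x^2*y^2 + 36*x^2 - 720*x*y^2 + 205*y^2 + 5), Gamma_yxy = (36*x - 610*y^2)/(900*x^2*y^2 + 36*x^2 - 720*x*y^2 + 205*y^2 + 5), Gamma_yyy = (-360*x*y - 100*y)/(900*x^2*y^2 + 36*x^2 - 720*x*y^2 + 205*y^2 + 5)


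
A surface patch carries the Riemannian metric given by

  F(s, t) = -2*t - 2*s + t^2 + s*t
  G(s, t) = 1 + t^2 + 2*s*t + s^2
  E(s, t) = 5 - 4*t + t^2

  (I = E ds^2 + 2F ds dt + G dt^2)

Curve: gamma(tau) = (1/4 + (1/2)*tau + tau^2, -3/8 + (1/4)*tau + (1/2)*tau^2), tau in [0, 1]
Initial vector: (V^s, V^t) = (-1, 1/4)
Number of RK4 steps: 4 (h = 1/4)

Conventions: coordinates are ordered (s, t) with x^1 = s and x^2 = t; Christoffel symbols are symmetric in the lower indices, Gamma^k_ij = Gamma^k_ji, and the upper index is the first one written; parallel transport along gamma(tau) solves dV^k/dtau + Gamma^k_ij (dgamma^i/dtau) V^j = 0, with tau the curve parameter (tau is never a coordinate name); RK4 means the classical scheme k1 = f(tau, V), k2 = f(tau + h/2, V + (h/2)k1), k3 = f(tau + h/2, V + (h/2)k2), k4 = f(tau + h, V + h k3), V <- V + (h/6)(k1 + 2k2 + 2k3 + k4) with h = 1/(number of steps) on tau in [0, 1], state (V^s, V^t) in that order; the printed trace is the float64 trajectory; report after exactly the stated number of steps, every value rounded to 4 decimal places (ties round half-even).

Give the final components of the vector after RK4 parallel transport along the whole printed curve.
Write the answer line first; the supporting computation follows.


Answer: V^s = -1.0602, V^t = 0.2781

gamma'(tau) = (1/2 + 2*tau, 1/4 + tau); f(tau, V)^k = -Gamma^k_ij(gamma(tau)) gamma'^i(tau) V^j; h = 1/4; intermediate values shown to 6 dp
curve data and Christoffel symbols at the stage parameters:
  tau = 0.000000: gamma = (0.250000, -0.375000), gamma' = (0.500000, 0.250000); Gamma_sss = 0.000000, Gamma_sst = -0.356808, Gamma_stt = -0.356808, Gamma_tss = 0.000000, Gamma_tst = -0.018779, Gamma_ttt = -0.018779
  tau = 0.125000: gamma = (0.328125, -0.335938), gamma' = (0.750000, 0.375000); Gamma_sss = 0.000000, Gamma_sst = -0.361787, Gamma_stt = -0.361787, Gamma_tss = 0.000000, Gamma_tst = -0.001210, Gamma_ttt = -0.001210
  tau = 0.250000: gamma = (0.437500, -0.281250), gamma' = (1.000000, 0.500000); Gamma_sss = 0.000000, Gamma_sst = -0.366259, Gamma_stt = -0.366259, Gamma_tss = 0.000000, Gamma_tst = 0.025086, Gamma_ttt = 0.025086
  tau = 0.375000: gamma = (0.578125, -0.210938), gamma' = (1.250000, 0.625000); Gamma_sss = 0.000000, Gamma_sst = -0.367078, Gamma_stt = -0.367078, Gamma_tss = 0.000000, Gamma_tst = 0.060963, Gamma_ttt = 0.060963
  tau = 0.500000: gamma = (0.750000, -0.125000), gamma' = (1.500000, 0.750000); Gamma_sss = 0.000000, Gamma_sst = -0.359788, Gamma_stt = -0.359788, Gamma_tss = 0.000000, Gamma_tst = 0.105820, Gamma_ttt = 0.105820
  tau = 0.625000: gamma = (0.953125, -0.023438), gamma' = (1.750000, 0.875000); Gamma_sss = 0.000000, Gamma_sst = -0.339582, Gamma_stt = -0.339582, Gamma_tss = 0.000000, Gamma_tst = 0.156024, Gamma_ttt = 0.156024
  tau = 0.750000: gamma = (1.187500, 0.093750), gamma' = (2.000000, 1.000000); Gamma_sss = 0.000000, Gamma_sst = -0.303766, Gamma_stt = -0.303766, Gamma_tss = 0.000000, Gamma_tst = 0.204171, Gamma_ttt = 0.204171
  tau = 0.875000: gamma = (1.453125, 0.226562), gamma' = (2.250000, 1.125000); Gamma_sss = 0.000000, Gamma_sst = -0.254569, Gamma_stt = -0.254569, Gamma_tss = 0.000000, Gamma_tst = 0.241112, Gamma_ttt = 0.241112
  tau = 1.000000: gamma = (1.750000, 0.375000), gamma' = (2.500000, 1.250000); Gamma_sss = 0.000000, Gamma_sst = -0.199234, Gamma_stt = -0.199234, Gamma_tss = 0.000000, Gamma_tst = 0.260536, Gamma_ttt = 0.260536
step 0: V^s = -1.0000, V^t = 0.2500
step 1: k1 = (-0.022300, -0.001174), k2 = (-0.034355, -0.000115), k3 = (-0.034506, -0.000115), k4 = (-0.047378, 0.003245); V <- V + (h/6)(k1 + 2k2 + 2k3 + k4): V^s = -1.0086, V^t = 0.2501
step 2: k1 = (-0.047328, 0.003242), k2 = (-0.060371, 0.010026), k3 = (-0.060161, 0.009991), k4 = (-0.071774, 0.021110); V <- V + (h/6)(k1 + 2k2 + 2k3 + k4): V^s = -1.0236, V^t = 0.2527
step 3: k1 = (-0.071616, 0.021063), k2 = (-0.079172, 0.036376), k3 = (-0.077746, 0.035721), k4 = (-0.078385, 0.052685); V <- V + (h/6)(k1 + 2k2 + 2k3 + k4): V^s = -1.0430, V^t = 0.2618
step 4: k1 = (-0.078214, 0.052570), k2 = (-0.070895, 0.067147), k3 = (-0.069067, 0.065416), k4 = (-0.056206, 0.073500); V <- V + (h/6)(k1 + 2k2 + 2k3 + k4): V^s = -1.0602, V^t = 0.2781


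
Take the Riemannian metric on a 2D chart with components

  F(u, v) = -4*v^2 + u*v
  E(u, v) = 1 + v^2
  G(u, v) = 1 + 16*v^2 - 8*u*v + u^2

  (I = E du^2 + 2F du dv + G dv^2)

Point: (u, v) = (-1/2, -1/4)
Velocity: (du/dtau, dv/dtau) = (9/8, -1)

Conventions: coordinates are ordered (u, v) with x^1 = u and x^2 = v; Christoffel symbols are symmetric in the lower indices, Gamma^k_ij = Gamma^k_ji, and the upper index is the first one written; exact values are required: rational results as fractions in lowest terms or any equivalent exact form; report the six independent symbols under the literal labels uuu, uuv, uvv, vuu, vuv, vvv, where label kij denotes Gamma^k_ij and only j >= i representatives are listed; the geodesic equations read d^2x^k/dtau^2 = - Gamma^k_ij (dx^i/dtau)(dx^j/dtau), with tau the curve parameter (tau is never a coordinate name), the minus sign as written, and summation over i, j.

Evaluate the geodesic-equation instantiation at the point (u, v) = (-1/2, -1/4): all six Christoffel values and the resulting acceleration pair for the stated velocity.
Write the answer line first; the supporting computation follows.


Answer: Gamma_uuu = 0, Gamma_uuv = -4/21, Gamma_uvv = 16/21, Gamma_vuu = 0, Gamma_vuv = 8/21, Gamma_vvv = -32/21; accelerations (d^2u/dtau^2, d^2v/dtau^2) = (-25/21, 50/21)

E = 17/16, F = -1/8, G = 5/4 at the point
E_u = 0, E_v = -1/2, F_u = -1/4, F_v = 3/2, G_u = 1, G_v = -4
EG - F^2 = 21/16;  g^inv = (16/21) * [[5/4, 1/8], [1/8, 17/16]]
first-kind symbols [ij,l] = (1/2)(d_i g_jl + d_j g_il - d_l g_ij): [uu,u] = E_u/2 = 0, [uu,v] = F_u - E_v/2 = 0, [uv,u] = E_v/2 = -1/4, [uv,v] = G_u/2 = 1/2, [vv,u] = F_v - G_u/2 = 1, [vv,v] = G_v/2 = -2
Gamma^u_ij = (G*[ij,u] - F*[ij,v])/(EG - F^2), Gamma^v_ij = (E*[ij,v] - F*[ij,u])/(EG - F^2)
Gamma_uuu = 0, Gamma_uuv = -4/21, Gamma_uvv = 16/21, Gamma_vuu = 0, Gamma_vuv = 8/21, Gamma_vvv = -32/21
d^2u/dtau^2 = -(Gamma_uuu*(9/8)^2 + 2*Gamma_uuv*(9/8)*(-1) + Gamma_uvv*(-1)^2) = -25/21
d^2v/dtau^2 = -(Gamma_vuu*(9/8)^2 + 2*Gamma_vuv*(9/8)*(-1) + Gamma_vvv*(-1)^2) = 50/21


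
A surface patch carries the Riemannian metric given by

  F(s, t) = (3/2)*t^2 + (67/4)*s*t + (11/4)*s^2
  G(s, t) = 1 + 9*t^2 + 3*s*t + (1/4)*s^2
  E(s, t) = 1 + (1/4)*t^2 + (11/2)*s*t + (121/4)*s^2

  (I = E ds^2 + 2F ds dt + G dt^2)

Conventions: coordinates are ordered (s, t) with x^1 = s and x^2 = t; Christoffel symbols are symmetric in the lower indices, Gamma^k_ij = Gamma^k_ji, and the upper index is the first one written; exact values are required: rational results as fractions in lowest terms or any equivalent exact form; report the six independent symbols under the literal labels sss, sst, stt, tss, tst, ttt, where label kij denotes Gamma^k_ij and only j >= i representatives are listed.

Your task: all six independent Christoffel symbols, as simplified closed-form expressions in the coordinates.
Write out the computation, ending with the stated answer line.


E = 1 + (1/4)*t^2 + (11/2)*s*t + (121/4)*s^2; F = (3/2)*t^2 + (67/4)*s*t + (11/4)*s^2; G = 1 + 9*t^2 + 3*s*t + (1/4)*s^2
Gamma^k_ij = (1/2) g^{kl} (d_i g_jl + d_j g_il - d_l g_ij), with g^inv = (1/(EG-F^2)) [[G, -F], [-F, E]]
first partials: E_s = (11/2)*t + (121/2)*s, E_t = (1/2)*t + (11/2)*s, F_s = (67/4)*t + (11/2)*s, F_t = 3*t + (67/4)*s, G_s = 3*t + (1/2)*s, G_t = 18*t + 3*s
D = EG - F^2 = 1 + (37/4)*t^2 + (17/2)*s*t + (61/2)*s^2
expanded: Gamma^s_ss = (G E_s - 2F F_s + F E_t)/(2D), Gamma^s_st = (G E_t - F G_s)/(2D), Gamma^s_tt = (2G F_t - G G_s - F G_t)/(2D), Gamma^t_ss = (2E F_s - E E_t - F E_s)/(2D), Gamma^t_st = (E G_s - F E_t)/(2D), Gamma^t_tt = (E G_t - 2F F_t + F G_s)/(2D); substitute and cancel common factors

Answer: Gamma_sss = (121*s + 11*t)/(122*s^2 + 34*s*t + 37*t^2 + 4), Gamma_sst = (11*s + t)/(122*s^2 + 34*s*t + 37*t^2 + 4), Gamma_stt = (66*s + 6*t)/(122*s^2 + 34*s*t + 37*t^2 + 4), Gamma_tss = (11*s + 66*t)/(122*s^2 + 34*s*t + 37*t^2 + 4), Gamma_tst = (s + 6*t)/(122*s^2 + 34*s*t + 37*t^2 + 4), Gamma_ttt = (6*s + 36*t)/(122*s^2 + 34*s*t + 37*t^2 + 4)


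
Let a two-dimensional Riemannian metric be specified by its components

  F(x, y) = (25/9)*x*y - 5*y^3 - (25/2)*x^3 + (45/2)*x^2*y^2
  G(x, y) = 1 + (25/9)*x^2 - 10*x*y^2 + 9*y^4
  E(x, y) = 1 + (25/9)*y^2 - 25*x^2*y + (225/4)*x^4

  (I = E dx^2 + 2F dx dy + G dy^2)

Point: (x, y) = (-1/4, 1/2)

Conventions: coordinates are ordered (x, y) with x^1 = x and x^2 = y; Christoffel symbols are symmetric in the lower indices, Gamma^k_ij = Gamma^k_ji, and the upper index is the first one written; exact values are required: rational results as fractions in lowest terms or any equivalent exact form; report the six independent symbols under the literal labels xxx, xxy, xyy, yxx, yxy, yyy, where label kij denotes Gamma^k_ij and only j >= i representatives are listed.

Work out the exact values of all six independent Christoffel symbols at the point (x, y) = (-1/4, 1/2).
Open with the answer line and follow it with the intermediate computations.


Answer: Gamma_xxx = 2520/4597, Gamma_xxy = 1120/4597, Gamma_xyy = -2016/4597, Gamma_yxx = -8064/4597, Gamma_yxy = -3584/4597, Gamma_yyy = 32256/22985

E = 10441/9216, F = -245/576, G = 85/36 at the point
E_x = 175/64, E_y = 175/144, F_x = -1085/288, F_y = -875/288, G_x = -35/9, G_y = 7
EG - F^2 = 22985/9216;  g^inv = (9216/22985) * [[85/36, 245/576], [245/576, 10441/9216]]
first-kind symbols [ij,l] = (1/2)(d_i g_jl + d_j g_il - d_l g_ij): [xx,x] = E_x/2 = 175/128, [xx,y] = F_x - E_y/2 = -35/8, [xy,x] = E_y/2 = 175/288, [xy,y] = G_x/2 = -35/18, [yy,x] = F_y - G_x/2 = -35/32, [yy,y] = G_y/2 = 7/2
Gamma^x_ij = (G*[ij,x] - F*[ij,y])/(EG - F^2), Gamma^y_ij = (E*[ij,y] - F*[ij,x])/(EG - F^2)


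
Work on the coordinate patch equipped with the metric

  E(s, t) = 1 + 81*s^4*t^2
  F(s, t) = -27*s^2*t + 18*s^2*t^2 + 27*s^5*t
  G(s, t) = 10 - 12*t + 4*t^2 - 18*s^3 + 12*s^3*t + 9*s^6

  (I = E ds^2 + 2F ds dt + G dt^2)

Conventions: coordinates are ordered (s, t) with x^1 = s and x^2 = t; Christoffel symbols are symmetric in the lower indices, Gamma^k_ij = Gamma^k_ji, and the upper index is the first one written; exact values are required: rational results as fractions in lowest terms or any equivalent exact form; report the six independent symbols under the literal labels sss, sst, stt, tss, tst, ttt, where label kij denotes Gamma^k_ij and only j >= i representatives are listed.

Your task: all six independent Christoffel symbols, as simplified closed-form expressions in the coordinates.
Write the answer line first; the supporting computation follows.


Answer: Gamma_sss = 162*s^3*t^2/(9*s^6 + 81*s^4*t^2 + 12*s^3*t - 18*s^3 + 4*t^2 - 12*t + 10), Gamma_sst = 81*s^4*t/(9*s^6 + 81*s^4*t^2 + 12*s^3*t - 18*s^3 + 4*t^2 - 12*t + 10), Gamma_stt = 18*s^2*t/(9*s^6 + 81*s^4*t^2 + 12*s^3*t - 18*s^3 + 4*t^2 - 12*t + 10), Gamma_tss = (54*s^4*t + 36*s*t^2 - 54*s*t)/(9*s^6 + 81*s^4*t^2 + 12*s^3*t - 18*s^3 + 4*t^2 - 12*t + 10), Gamma_tst = (27*s^5 + 18*s^2*t - 27*s^2)/(9*s^6 + 81*s^4*t^2 + 12*s^3*t - 18*s^3 + 4*t^2 - 12*t + 10), Gamma_ttt = (6*s^3 + 4*t - 6)/(9*s^6 + 81*s^4*t^2 + 12*s^3*t - 18*s^3 + 4*t^2 - 12*t + 10)

E = 1 + 81*s^4*t^2; F = -27*s^2*t + 18*s^2*t^2 + 27*s^5*t; G = 10 - 12*t + 4*t^2 - 18*s^3 + 12*s^3*t + 9*s^6
Gamma^k_ij = (1/2) g^{kl} (d_i g_jl + d_j g_il - d_l g_ij), with g^inv = (1/(EG-F^2)) [[G, -F], [-F, E]]
first partials: E_s = 324*s^3*t^2, E_t = 162*s^4*t, F_s = -54*s*t + 36*s*t^2 + 135*s^4*t, F_t = -27*s^2 + 36*s^2*t + 27*s^5, G_s = -54*s^2 + 36*s^2*t + 54*s^5, G_t = -12 + 8*t + 12*s^3
D = EG - F^2 = 10 - 12*t + 4*t^2 - 18*s^3 + 12*s^3*t + 81*s^4*t^2 + 9*s^6
expanded: Gamma^s_ss = (G E_s - 2F F_s + F E_t)/(2D), Gamma^s_st = (G E_t - F G_s)/(2D), Gamma^s_tt = (2G F_t - G G_s - F G_t)/(2D), Gamma^t_ss = (2E F_s - E E_t - F E_s)/(2D), Gamma^t_st = (E G_s - F E_t)/(2D), Gamma^t_tt = (E G_t - 2F F_t + F G_s)/(2D); substitute and cancel common factors


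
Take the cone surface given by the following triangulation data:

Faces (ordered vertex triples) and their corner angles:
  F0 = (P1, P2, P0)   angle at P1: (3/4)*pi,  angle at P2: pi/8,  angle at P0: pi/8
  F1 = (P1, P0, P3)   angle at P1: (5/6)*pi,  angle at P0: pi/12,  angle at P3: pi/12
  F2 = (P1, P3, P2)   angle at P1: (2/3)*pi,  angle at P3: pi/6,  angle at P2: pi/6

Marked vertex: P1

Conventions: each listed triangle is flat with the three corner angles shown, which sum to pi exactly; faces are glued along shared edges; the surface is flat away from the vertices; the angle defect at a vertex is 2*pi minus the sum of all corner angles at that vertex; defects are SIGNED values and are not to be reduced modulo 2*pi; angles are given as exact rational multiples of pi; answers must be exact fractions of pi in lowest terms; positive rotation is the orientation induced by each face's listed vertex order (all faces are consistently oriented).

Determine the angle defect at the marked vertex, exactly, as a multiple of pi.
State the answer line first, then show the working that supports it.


Answer: defect(P1) = -pi/4

Sum of corner angles at P1: (9/4)*pi
defect = 2*pi - (9/4)*pi


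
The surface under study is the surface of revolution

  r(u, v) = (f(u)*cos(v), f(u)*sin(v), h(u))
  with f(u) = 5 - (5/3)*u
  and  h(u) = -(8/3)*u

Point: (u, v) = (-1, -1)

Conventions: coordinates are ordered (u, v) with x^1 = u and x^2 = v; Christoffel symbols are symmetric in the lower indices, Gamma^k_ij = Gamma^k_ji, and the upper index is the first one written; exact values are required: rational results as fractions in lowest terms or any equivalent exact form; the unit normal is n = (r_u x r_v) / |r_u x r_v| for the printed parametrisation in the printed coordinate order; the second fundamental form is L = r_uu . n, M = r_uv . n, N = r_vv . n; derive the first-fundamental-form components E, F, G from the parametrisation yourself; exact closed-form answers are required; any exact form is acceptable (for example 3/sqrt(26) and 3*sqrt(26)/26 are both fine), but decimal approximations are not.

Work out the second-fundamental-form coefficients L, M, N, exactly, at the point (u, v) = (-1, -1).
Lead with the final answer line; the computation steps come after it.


Answer: L = 0, M = 0, N = -160*sqrt(89)/267

f = 20/3, f' = -5/3, f'' = 0, h' = -8/3, h'' = 0
E = 89/9, F = 0, G = 400/9; answer radicand W^2 = 89/9
unnormalised second-form numerators: l = 0, m = 0, n = -160/9; L = l/sqrt(89/9), and similarly M = m/sqrt(W^2), N = n/sqrt(W^2)


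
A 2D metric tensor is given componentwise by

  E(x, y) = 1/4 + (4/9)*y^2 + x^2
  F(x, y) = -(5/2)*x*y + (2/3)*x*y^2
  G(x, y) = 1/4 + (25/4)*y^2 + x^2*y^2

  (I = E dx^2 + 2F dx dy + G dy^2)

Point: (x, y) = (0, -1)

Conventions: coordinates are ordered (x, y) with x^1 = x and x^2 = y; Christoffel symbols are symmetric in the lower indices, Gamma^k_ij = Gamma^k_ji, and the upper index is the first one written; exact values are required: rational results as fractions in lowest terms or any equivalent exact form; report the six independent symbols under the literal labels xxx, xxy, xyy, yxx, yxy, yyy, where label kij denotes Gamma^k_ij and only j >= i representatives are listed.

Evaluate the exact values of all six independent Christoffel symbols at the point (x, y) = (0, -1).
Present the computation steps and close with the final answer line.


E = 25/36, F = 0, G = 13/2 at the point
E_x = 0, E_y = -8/9, F_x = 19/6, F_y = 0, G_x = 0, G_y = -25/2
EG - F^2 = 325/72;  g^inv = (72/325) * [[13/2, 0], [0, 25/36]]
first-kind symbols [ij,l] = (1/2)(d_i g_jl + d_j g_il - d_l g_ij): [xx,x] = E_x/2 = 0, [xx,y] = F_x - E_y/2 = 65/18, [xy,x] = E_y/2 = -4/9, [xy,y] = G_x/2 = 0, [yy,x] = F_y - G_x/2 = 0, [yy,y] = G_y/2 = -25/4
Gamma^x_ij = (G*[ij,x] - F*[ij,y])/(EG - F^2), Gamma^y_ij = (E*[ij,y] - F*[ij,x])/(EG - F^2)

Answer: Gamma_xxx = 0, Gamma_xxy = -16/25, Gamma_xyy = 0, Gamma_yxx = 5/9, Gamma_yxy = 0, Gamma_yyy = -25/26


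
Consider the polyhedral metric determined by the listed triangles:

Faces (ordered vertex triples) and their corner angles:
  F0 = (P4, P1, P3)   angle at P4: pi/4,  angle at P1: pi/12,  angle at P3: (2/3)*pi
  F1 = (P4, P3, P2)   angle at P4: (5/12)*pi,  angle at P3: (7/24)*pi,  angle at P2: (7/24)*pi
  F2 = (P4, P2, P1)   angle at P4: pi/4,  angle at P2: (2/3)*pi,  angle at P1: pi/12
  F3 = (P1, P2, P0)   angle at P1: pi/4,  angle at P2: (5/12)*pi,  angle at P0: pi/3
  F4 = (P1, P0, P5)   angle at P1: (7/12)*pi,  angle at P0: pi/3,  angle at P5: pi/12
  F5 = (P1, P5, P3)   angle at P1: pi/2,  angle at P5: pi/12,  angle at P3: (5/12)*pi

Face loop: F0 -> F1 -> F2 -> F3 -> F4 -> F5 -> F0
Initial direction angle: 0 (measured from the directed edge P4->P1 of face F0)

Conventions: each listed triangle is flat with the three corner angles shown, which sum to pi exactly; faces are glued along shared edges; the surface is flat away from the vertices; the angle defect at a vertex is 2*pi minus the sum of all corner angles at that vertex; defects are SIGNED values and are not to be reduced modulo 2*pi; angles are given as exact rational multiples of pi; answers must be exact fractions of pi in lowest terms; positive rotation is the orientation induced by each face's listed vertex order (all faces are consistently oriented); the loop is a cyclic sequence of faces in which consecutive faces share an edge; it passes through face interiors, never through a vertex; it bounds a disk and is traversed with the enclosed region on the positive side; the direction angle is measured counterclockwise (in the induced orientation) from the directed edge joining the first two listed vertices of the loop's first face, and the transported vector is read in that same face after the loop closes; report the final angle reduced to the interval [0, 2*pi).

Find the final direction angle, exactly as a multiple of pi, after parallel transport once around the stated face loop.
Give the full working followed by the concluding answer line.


enclosed vertex P1: corner angles sum to (3/2)*pi, defect = 2*pi - (3/2)*pi = pi/2
enclosed vertex P4: corner angles sum to (11/12)*pi, defect = 2*pi - (11/12)*pi = (13/12)*pi
final direction = starting direction + enclosed defect total, reduced mod 2*pi (induced orientation)
final angle = 0 + (19/12)*pi = (19/12)*pi (mod 2*pi)

Answer: final direction angle = (19/12)*pi


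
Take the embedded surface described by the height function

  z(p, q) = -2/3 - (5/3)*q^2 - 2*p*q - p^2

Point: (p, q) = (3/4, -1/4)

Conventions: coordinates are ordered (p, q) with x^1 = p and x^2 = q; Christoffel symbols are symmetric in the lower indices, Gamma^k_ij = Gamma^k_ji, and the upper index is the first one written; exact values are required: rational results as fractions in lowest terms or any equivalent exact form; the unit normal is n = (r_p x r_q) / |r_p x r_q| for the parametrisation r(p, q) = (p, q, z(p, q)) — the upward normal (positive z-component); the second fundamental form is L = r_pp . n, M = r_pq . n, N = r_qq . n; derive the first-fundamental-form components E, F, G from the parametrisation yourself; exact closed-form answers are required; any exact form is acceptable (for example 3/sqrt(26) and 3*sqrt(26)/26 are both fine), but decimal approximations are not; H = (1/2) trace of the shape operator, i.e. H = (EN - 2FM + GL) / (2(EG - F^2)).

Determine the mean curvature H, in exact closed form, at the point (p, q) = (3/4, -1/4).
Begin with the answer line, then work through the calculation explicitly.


Answer: H = -93*sqrt(22)/484

z_p = -1, z_q = -2/3, z_pp = -2, z_pq = -2, z_qq = -10/3
E = 2, F = 2/3, G = 13/9; answer radicand W^2 = 22/9
unnormalised second-form numerators: l = -2, m = -2, n = -10/3; L = l/sqrt(22/9), and similarly M = m/sqrt(W^2), N = n/sqrt(W^2)
H = (E*n - 2*F*m + G*l) / (2*(EG - F^2)*sqrt(W^2)); E*n - 2*F*m + G*l = -62/9, EG - F^2 = 22/9, so H = (-31/22)/sqrt(22/9)


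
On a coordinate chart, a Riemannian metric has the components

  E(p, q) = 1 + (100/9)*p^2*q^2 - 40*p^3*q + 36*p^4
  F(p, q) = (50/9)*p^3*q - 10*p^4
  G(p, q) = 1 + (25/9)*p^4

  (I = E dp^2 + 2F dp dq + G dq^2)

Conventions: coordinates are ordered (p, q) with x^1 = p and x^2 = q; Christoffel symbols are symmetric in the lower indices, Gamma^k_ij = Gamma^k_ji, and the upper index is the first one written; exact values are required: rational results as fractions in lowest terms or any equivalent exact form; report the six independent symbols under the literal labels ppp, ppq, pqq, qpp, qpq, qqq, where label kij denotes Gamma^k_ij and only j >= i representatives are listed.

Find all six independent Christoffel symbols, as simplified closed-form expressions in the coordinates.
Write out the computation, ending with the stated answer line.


E = 1 + (100/9)*p^2*q^2 - 40*p^3*q + 36*p^4; F = (50/9)*p^3*q - 10*p^4; G = 1 + (25/9)*p^4
Gamma^k_ij = (1/2) g^{kl} (d_i g_jl + d_j g_il - d_l g_ij), with g^inv = (1/(EG-F^2)) [[G, -F], [-F, E]]
first partials: E_p = (200/9)*p*q^2 - 120*p^2*q + 144*p^3, E_q = (200/9)*p^2*q - 40*p^3, F_p = (50/3)*p^2*q - 40*p^3, F_q = (50/9)*p^3, G_p = (100/9)*p^3, G_q = 0
D = EG - F^2 = 1 + (100/9)*p^2*q^2 - 40*p^3*q + (349/9)*p^4
expanded: Gamma^p_pp = (G E_p - 2F F_p + F E_q)/(2D), Gamma^p_pq = (G E_q - F G_p)/(2D), Gamma^p_qq = (2G F_q - G G_p - F G_q)/(2D), Gamma^q_pp = (2E F_p - E E_q - F E_p)/(2D), Gamma^q_pq = (E G_p - F E_q)/(2D), Gamma^q_qq = (E G_q - 2F F_q + F G_p)/(2D); substitute and cancel common factors

Answer: Gamma_ppp = (648*p^3 - 540*p^2*q + 100*p*q^2)/(349*p^4 - 360*p^3*q + 100*p^2*q^2 + 9), Gamma_ppq = (-180*p^3 + 100*p^2*q)/(349*p^4 - 360*p^3*q + 100*p^2*q^2 + 9), Gamma_pqq = 0, Gamma_qpp = (-180*p^3 + 50*p^2*q)/(349*p^4 - 360*p^3*q + 100*p^2*q^2 + 9), Gamma_qpq = 50*p^3/(349*p^4 - 360*p^3*q + 100*p^2*q^2 + 9), Gamma_qqq = 0


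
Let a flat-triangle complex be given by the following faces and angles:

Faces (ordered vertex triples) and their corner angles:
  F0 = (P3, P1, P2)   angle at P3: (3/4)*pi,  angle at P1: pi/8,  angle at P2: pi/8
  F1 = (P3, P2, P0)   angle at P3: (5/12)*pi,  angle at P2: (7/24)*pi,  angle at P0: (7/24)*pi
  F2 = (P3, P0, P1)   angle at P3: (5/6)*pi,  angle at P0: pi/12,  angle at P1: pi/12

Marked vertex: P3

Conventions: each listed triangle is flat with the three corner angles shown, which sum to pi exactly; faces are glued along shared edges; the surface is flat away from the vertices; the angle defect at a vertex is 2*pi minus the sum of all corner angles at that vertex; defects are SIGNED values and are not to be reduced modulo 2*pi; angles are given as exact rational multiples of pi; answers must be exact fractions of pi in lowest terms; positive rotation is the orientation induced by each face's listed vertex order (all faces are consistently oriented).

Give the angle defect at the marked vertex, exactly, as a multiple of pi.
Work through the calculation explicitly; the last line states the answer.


Sum of corner angles at P3: 2*pi
defect = 2*pi - 2*pi

Answer: defect(P3) = 0


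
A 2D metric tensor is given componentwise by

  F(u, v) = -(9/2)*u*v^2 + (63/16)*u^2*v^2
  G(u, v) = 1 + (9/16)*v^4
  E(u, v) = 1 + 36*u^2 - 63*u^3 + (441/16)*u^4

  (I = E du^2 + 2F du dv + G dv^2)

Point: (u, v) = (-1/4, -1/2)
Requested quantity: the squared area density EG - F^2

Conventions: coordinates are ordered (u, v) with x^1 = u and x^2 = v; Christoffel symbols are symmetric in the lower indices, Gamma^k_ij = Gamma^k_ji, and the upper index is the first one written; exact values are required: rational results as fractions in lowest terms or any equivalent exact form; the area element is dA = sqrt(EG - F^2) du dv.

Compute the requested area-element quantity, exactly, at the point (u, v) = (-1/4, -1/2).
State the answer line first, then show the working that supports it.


Answer: EG - F^2 = 17929/4096

E = 17785/4096, F = 351/1024, G = 265/256; EG - F^2 = 17929/4096


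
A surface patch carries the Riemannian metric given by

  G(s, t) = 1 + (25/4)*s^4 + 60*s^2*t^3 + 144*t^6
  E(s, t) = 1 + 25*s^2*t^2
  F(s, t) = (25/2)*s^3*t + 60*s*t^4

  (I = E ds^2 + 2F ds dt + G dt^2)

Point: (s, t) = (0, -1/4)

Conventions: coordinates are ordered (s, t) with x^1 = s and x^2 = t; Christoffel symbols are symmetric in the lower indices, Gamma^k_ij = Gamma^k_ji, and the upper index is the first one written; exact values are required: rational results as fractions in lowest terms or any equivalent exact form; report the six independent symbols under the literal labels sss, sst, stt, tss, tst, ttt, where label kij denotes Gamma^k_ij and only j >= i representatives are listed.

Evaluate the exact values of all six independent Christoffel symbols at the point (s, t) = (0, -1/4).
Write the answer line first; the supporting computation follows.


Answer: Gamma_sss = 0, Gamma_sst = 0, Gamma_stt = 0, Gamma_tss = 12/53, Gamma_tst = 0, Gamma_ttt = -108/265

E = 1, F = 0, G = 265/256 at the point
E_s = 0, E_t = 0, F_s = 15/64, F_t = 0, G_s = 0, G_t = -27/32
EG - F^2 = 265/256;  g^inv = (256/265) * [[265/256, 0], [0, 1]]
first-kind symbols [ij,l] = (1/2)(d_i g_jl + d_j g_il - d_l g_ij): [ss,s] = E_s/2 = 0, [ss,t] = F_s - E_t/2 = 15/64, [st,s] = E_t/2 = 0, [st,t] = G_s/2 = 0, [tt,s] = F_t - G_s/2 = 0, [tt,t] = G_t/2 = -27/64
Gamma^s_ij = (G*[ij,s] - F*[ij,t])/(EG - F^2), Gamma^t_ij = (E*[ij,t] - F*[ij,s])/(EG - F^2)


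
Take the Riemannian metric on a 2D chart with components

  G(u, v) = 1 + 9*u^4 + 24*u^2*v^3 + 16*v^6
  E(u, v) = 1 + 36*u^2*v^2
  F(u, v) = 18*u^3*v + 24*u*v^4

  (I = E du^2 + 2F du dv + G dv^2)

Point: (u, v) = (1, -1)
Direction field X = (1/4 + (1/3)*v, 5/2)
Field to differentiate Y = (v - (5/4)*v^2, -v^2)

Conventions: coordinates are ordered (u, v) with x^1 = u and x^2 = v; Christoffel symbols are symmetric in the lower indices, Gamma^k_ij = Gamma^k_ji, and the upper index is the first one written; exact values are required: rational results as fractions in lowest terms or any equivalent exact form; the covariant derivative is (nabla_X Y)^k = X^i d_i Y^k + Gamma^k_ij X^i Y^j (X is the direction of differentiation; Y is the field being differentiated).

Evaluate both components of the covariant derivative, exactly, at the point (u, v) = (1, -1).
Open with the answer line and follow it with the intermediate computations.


Answer: (nabla_X Y)^u = 2875/152, (nabla_X Y)^v = 2035/304

E = 37, F = 6, G = 2 at the point
E_u = 72, E_v = -72, F_u = -30, F_v = -78, G_u = -12, G_v = -24
EG - F^2 = 38;  g^inv = (1/38) * [[2, -6], [-6, 37]]
first-kind symbols [ij,l] = (1/2)(d_i g_jl + d_j g_il - d_l g_ij): [uu,u] = E_u/2 = 36, [uu,v] = F_u - E_v/2 = 6, [uv,u] = E_v/2 = -36, [uv,v] = G_u/2 = -6, [vv,u] = F_v - G_u/2 = -72, [vv,v] = G_v/2 = -12
Gamma^u_ij = (G*[ij,u] - F*[ij,v])/(EG - F^2), Gamma^v_ij = (E*[ij,v] - F*[ij,u])/(EG - F^2)
Gamma_uuu = 18/19, Gamma_uuv = -18/19, Gamma_uvv = -36/19, Gamma_vuu = 3/19, Gamma_vuv = -3/19, Gamma_vvv = -6/19
X = (-1/12, 5/2), Y = (-9/4, -1) at the point


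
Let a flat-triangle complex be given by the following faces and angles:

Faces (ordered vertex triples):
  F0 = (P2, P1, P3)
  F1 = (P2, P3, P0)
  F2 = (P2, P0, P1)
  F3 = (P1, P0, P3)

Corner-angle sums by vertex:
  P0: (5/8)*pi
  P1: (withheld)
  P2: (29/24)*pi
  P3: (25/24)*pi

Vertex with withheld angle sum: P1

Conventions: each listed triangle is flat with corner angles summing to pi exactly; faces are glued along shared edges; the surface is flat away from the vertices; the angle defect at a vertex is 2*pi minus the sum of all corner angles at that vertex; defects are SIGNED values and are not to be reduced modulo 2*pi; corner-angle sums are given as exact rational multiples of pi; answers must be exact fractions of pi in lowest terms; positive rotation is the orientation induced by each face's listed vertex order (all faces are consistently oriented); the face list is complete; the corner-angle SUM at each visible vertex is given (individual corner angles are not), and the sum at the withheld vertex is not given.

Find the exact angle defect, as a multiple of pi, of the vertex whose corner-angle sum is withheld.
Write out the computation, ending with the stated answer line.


V = 4, E = 6, F = 4; chi = V - E + F = 2
Gauss-Bonnet: total defect = 2*pi*chi = 4*pi; visible defects sum to (25/8)*pi

Answer: defect(P1) = (7/8)*pi


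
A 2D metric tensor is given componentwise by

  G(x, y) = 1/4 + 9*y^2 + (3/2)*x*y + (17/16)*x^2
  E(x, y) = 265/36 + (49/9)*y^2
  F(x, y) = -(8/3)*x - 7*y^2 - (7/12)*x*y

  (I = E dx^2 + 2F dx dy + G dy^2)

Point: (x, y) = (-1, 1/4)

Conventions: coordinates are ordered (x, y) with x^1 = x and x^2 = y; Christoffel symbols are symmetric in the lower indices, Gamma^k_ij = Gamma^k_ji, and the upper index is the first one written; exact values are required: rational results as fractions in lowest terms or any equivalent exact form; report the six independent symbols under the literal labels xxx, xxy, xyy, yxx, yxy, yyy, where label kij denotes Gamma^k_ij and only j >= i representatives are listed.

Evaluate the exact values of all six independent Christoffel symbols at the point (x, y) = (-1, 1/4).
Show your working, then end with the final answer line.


E = 1109/144, F = 19/8, G = 3/2 at the point
E_x = 0, E_y = 49/18, F_x = -45/16, F_y = -35/12, G_x = -7/4, G_y = 3
EG - F^2 = 1135/192;  g^inv = (192/1135) * [[3/2, -19/8], [-19/8, 1109/144]]
first-kind symbols [ij,l] = (1/2)(d_i g_jl + d_j g_il - d_l g_ij): [xx,x] = E_x/2 = 0, [xx,y] = F_x - E_y/2 = -601/144, [xy,x] = E_y/2 = 49/36, [xy,y] = G_x/2 = -7/8, [yy,x] = F_y - G_x/2 = -49/24, [yy,y] = G_y/2 = 3/2
Gamma^x_ij = (G*[ij,x] - F*[ij,y])/(EG - F^2), Gamma^y_ij = (E*[ij,y] - F*[ij,x])/(EG - F^2)

Answer: Gamma_xxx = 11419/6810, Gamma_xxy = 791/1135, Gamma_xyy = -1272/1135, Gamma_yxx = -666509/122580, Gamma_yxy = -3829/2270, Gamma_yyy = 3149/1135
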